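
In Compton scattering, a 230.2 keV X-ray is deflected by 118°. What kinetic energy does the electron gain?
91.6907 keV

By energy conservation: K_e = E_initial - E_final

First find the scattered photon energy:
Initial wavelength: λ = hc/E = 5.3859 pm
Compton shift: Δλ = λ_C(1 - cos(118°)) = 3.5654 pm
Final wavelength: λ' = 5.3859 + 3.5654 = 8.9513 pm
Final photon energy: E' = hc/λ' = 138.5093 keV

Electron kinetic energy:
K_e = E - E' = 230.2000 - 138.5093 = 91.6907 keV

(Intermediate values are shown rounded; full precision is carried through to the final answer.)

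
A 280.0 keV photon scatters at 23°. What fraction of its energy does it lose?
0.0417 (or 4.17%)

Calculate initial and final photon energies:

Initial: E₀ = 280.0 keV → λ₀ = 4.4280 pm
Compton shift: Δλ = 0.1929 pm
Final wavelength: λ' = 4.6209 pm
Final energy: E' = 268.3126 keV

Fractional energy loss:
(E₀ - E')/E₀ = (280.0000 - 268.3126)/280.0000
= 11.6874/280.0000
= 0.0417
= 4.17%

(Intermediate values are shown rounded; full precision is carried through to the final answer.)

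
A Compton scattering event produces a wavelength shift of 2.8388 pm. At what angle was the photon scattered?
99.79°

From the Compton formula Δλ = λ_C(1 - cos θ), we can solve for θ:

cos θ = 1 - Δλ/λ_C

Given:
- Δλ = 2.8388 pm
- λ_C = h/(m_e·c) ≈ 2.42631024 pm

cos θ = 1 - 2.8388/2.42631024
cos θ = 1 - 1.170007
cos θ = -0.170007

θ = arccos(-0.170007)
θ = 99.79°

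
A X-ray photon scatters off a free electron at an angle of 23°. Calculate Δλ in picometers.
0.1929 pm

Using the Compton scattering formula:
Δλ = λ_C(1 - cos θ)

where λ_C = h/(m_e·c) ≈ 2.4263 pm is the Compton wavelength of an electron.

For θ = 23°:
cos(23°) = 0.9205
1 - cos(23°) = 0.0795

Δλ = 2.4263 × 0.0795
Δλ = 0.1929 pm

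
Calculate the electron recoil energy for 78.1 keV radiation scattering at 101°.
12.0256 keV

By energy conservation: K_e = E_initial - E_final

First find the scattered photon energy:
Initial wavelength: λ = hc/E = 15.8751 pm
Compton shift: Δλ = λ_C(1 - cos(101°)) = 2.8893 pm
Final wavelength: λ' = 15.8751 + 2.8893 = 18.7643 pm
Final photon energy: E' = hc/λ' = 66.0744 keV

Electron kinetic energy:
K_e = E - E' = 78.1000 - 66.0744 = 12.0256 keV

(Intermediate values are shown rounded; full precision is carried through to the final answer.)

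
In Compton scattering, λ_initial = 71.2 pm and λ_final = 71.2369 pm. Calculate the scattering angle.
10.01°

First find the wavelength shift:
Δλ = λ' - λ = 71.2369 - 71.2 = 0.0369 pm

Using Δλ = λ_C(1 - cos θ), with λ_C = h/(m_e·c) ≈ 2.42631024 pm:
cos θ = 1 - Δλ/λ_C
cos θ = 1 - 0.0369/2.42631024
cos θ = 0.984792

θ = arccos(0.984792)
θ = 10.01°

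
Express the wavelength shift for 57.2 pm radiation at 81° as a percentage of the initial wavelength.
3.5782%

Calculate the Compton shift:
Δλ = λ_C(1 - cos(81°))
Δλ = 2.4263 × (1 - cos(81°))
Δλ = 2.4263 × 0.8436
Δλ = 2.0468 pm

Percentage change:
(Δλ/λ₀) × 100 = (2.0468/57.2) × 100
= 3.5782%

(Intermediate values are shown rounded; full precision is carried through to the final answer.)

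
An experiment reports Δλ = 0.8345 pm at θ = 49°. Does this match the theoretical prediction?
Yes, consistent

Calculate the expected shift for θ = 49°:

Δλ_expected = λ_C(1 - cos(49°))
Δλ_expected = 2.4263 × (1 - cos(49°))
Δλ_expected = 2.4263 × 0.3439
Δλ_expected = 0.8345 pm

Given shift: 0.8345 pm
Expected shift: 0.8345 pm
Difference: 0.0000 pm

The values match. This is consistent with Compton scattering at the stated angle.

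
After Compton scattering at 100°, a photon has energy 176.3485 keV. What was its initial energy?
296.4001 keV

Convert final energy to wavelength (hc ≈ 1239.842 keV·pm):
λ' = hc/E' = 1239.842 / 176.3485 = 7.0306 pm

Calculate the Compton shift:
Δλ = λ_C(1 - cos(100°))
Δλ = 2.4263 × (1 - cos(100°))
Δλ = 2.8476 pm

Initial wavelength:
λ = λ' - Δλ = 7.0306 - 2.8476 = 4.1830 pm

Initial energy:
E = hc/λ = 1239.842 / 4.1830 = 296.4001 keV

(Intermediate values are shown rounded; full precision is carried through to the final answer.)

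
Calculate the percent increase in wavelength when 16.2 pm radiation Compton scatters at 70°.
9.8547%

Calculate the Compton shift:
Δλ = λ_C(1 - cos(70°))
Δλ = 2.4263 × (1 - cos(70°))
Δλ = 2.4263 × 0.6580
Δλ = 1.5965 pm

Percentage change:
(Δλ/λ₀) × 100 = (1.5965/16.2) × 100
= 9.8547%

(Intermediate values are shown rounded; full precision is carried through to the final answer.)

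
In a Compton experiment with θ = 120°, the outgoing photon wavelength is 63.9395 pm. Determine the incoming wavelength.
60.3000 pm

From λ' = λ + Δλ, we have λ = λ' - Δλ

First calculate the Compton shift:
Δλ = λ_C(1 - cos θ)
Δλ = 2.4263 × (1 - cos(120°))
Δλ = 2.4263 × 1.5000
Δλ = 3.6395 pm

Initial wavelength:
λ = λ' - Δλ
λ = 63.9395 - 3.6395
λ = 60.3000 pm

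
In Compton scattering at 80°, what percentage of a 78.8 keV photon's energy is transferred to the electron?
0.1130 (or 11.30%)

Calculate initial and final photon energies:

Initial: E₀ = 78.8 keV → λ₀ = 15.7340 pm
Compton shift: Δλ = 2.0050 pm
Final wavelength: λ' = 17.7390 pm
Final energy: E' = 69.8935 keV

Fractional energy loss:
(E₀ - E')/E₀ = (78.8000 - 69.8935)/78.8000
= 8.9065/78.8000
= 0.1130
= 11.30%

(Intermediate values are shown rounded; full precision is carried through to the final answer.)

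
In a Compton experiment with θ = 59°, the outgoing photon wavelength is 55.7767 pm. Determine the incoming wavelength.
54.6000 pm

From λ' = λ + Δλ, we have λ = λ' - Δλ

First calculate the Compton shift:
Δλ = λ_C(1 - cos θ)
Δλ = 2.4263 × (1 - cos(59°))
Δλ = 2.4263 × 0.4850
Δλ = 1.1767 pm

Initial wavelength:
λ = λ' - Δλ
λ = 55.7767 - 1.1767
λ = 54.6000 pm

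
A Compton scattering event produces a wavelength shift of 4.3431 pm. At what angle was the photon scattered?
142.19°

From the Compton formula Δλ = λ_C(1 - cos θ), we can solve for θ:

cos θ = 1 - Δλ/λ_C

Given:
- Δλ = 4.3431 pm
- λ_C = h/(m_e·c) ≈ 2.42631024 pm

cos θ = 1 - 4.3431/2.42631024
cos θ = 1 - 1.790002
cos θ = -0.790002

θ = arccos(-0.790002)
θ = 142.19°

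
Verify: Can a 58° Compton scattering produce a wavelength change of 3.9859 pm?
No, inconsistent

Calculate the expected shift for θ = 58°:

Δλ_expected = λ_C(1 - cos(58°))
Δλ_expected = 2.4263 × (1 - cos(58°))
Δλ_expected = 2.4263 × 0.4701
Δλ_expected = 1.1406 pm

Given shift: 3.9859 pm
Expected shift: 1.1406 pm
Difference: 2.8454 pm

The values do not match. The given shift corresponds to θ ≈ 130.0°, not 58°.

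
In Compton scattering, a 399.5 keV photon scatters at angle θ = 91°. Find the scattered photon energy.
222.5073 keV

First convert energy to wavelength:
λ = hc/E, with hc ≈ 1239.842 keV·pm (i.e. 1239.842 eV·nm)

For E = 399.5 keV = 399500 eV:
λ = 1239.842 keV·pm / 399.5 keV
λ = 3.1035 pm

Calculate the Compton shift:
Δλ = λ_C(1 - cos(91°)) = 2.4263 × 1.0175
Δλ = 2.4687 pm

Final wavelength:
λ' = 3.1035 + 2.4687 = 5.5721 pm

Final energy:
E' = hc/λ' = 1239.842 / 5.5721 = 222.5073 keV

(Intermediate values are shown rounded; full precision is carried through to the final answer.)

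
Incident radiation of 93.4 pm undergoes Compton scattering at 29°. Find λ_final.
93.7042 pm

Using the Compton scattering formula:
λ' = λ + Δλ = λ + λ_C(1 - cos θ)

Given:
- Initial wavelength λ = 93.4 pm
- Scattering angle θ = 29°
- Compton wavelength λ_C ≈ 2.4263 pm

Calculate the shift:
Δλ = 2.4263 × (1 - cos(29°))
Δλ = 2.4263 × 0.1254
Δλ = 0.3042 pm

Final wavelength:
λ' = 93.4 + 0.3042 = 93.7042 pm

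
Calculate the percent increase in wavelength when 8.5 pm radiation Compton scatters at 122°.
43.6713%

Calculate the Compton shift:
Δλ = λ_C(1 - cos(122°))
Δλ = 2.4263 × (1 - cos(122°))
Δλ = 2.4263 × 1.5299
Δλ = 3.7121 pm

Percentage change:
(Δλ/λ₀) × 100 = (3.7121/8.5) × 100
= 43.6713%

(Intermediate values are shown rounded; full precision is carried through to the final answer.)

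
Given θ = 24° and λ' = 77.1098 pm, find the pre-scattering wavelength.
76.9000 pm

From λ' = λ + Δλ, we have λ = λ' - Δλ

First calculate the Compton shift:
Δλ = λ_C(1 - cos θ)
Δλ = 2.4263 × (1 - cos(24°))
Δλ = 2.4263 × 0.0865
Δλ = 0.2098 pm

Initial wavelength:
λ = λ' - Δλ
λ = 77.1098 - 0.2098
λ = 76.9000 pm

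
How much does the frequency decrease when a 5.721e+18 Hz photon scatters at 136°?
4.219e+17 Hz (decrease)

Convert frequency to wavelength (c = 299792458 m/s):
λ₀ = c/f₀ = 299792458/5.721e+18 = 5.2402108e-11 m = 52.4021 pm

Calculate Compton shift:
Δλ = λ_C(1 - cos(136°)) = 4.1717 pm

Final wavelength:
λ' = λ₀ + Δλ = 52.4021 + 4.1717 = 56.5738 pm

Final frequency:
f' = c/λ' = 299792458/5.6573759e-11 = 5.2991433e+18 Hz

Frequency shift (decrease):
Δf = f₀ - f' = 5.721e+18 - 5.2991433e+18 = 4.219e+17 Hz

(Intermediate values are shown rounded; full precision is carried through to the final answer.)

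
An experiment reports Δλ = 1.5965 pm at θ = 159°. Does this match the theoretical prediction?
No, inconsistent

Calculate the expected shift for θ = 159°:

Δλ_expected = λ_C(1 - cos(159°))
Δλ_expected = 2.4263 × (1 - cos(159°))
Δλ_expected = 2.4263 × 1.9336
Δλ_expected = 4.6915 pm

Given shift: 1.5965 pm
Expected shift: 4.6915 pm
Difference: 3.0950 pm

The values do not match. The given shift corresponds to θ ≈ 70.0°, not 159°.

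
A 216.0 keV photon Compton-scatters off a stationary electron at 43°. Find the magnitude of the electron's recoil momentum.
8.1044e-23 kg·m/s

The electron is initially at rest, so by conservation of momentum:
p⃗_e = p⃗₀ − p⃗'  (incident photon momentum minus scattered photon momentum)

Photon momentum magnitudes (p = h/λ = E/c):
λ₀ = hc/E₀ = 5.7400 pm → p₀ = h/λ₀ = 1.1544e-22 kg·m/s
Δλ = λ_C(1 − cos 43°) = 0.6518 pm
λ' = 6.3918 pm → p' = h/λ' = 1.0366e-22 kg·m/s

The scattered photon makes angle θ = 43° with the incident direction, so by the law of cosines:
|p⃗_e|² = p₀² + p'² − 2p₀p'cos θ
|p⃗_e|² = (1.1544e-22)² + (1.0366e-22)² − 2·1.1544e-22·1.0366e-22·cos(43°)
|p⃗_e| = 8.1044e-23 kg·m/s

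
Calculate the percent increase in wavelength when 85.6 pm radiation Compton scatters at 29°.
0.3554%

Calculate the Compton shift:
Δλ = λ_C(1 - cos(29°))
Δλ = 2.4263 × (1 - cos(29°))
Δλ = 2.4263 × 0.1254
Δλ = 0.3042 pm

Percentage change:
(Δλ/λ₀) × 100 = (0.3042/85.6) × 100
= 0.3554%

(Intermediate values are shown rounded; full precision is carried through to the final answer.)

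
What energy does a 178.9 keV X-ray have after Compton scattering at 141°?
110.2839 keV

First convert energy to wavelength:
λ = hc/E, with hc ≈ 1239.842 keV·pm (i.e. 1239.842 eV·nm)

For E = 178.9 keV = 178900 eV:
λ = 1239.842 keV·pm / 178.9 keV
λ = 6.9304 pm

Calculate the Compton shift:
Δλ = λ_C(1 - cos(141°)) = 2.4263 × 1.7771
Δλ = 4.3119 pm

Final wavelength:
λ' = 6.9304 + 4.3119 = 11.2423 pm

Final energy:
E' = hc/λ' = 1239.842 / 11.2423 = 110.2839 keV

(Intermediate values are shown rounded; full precision is carried through to the final answer.)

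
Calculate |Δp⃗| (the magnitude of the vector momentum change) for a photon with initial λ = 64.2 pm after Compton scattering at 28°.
4.9829e-24 kg·m/s

Photon momentum magnitude is p = h/λ.

Initial momentum:
p₀ = h/λ = 6.6261e-34/6.4200e-11 = 1.0321e-23 kg·m/s

After scattering:
λ' = λ + Δλ = 64.2 + 0.2840 = 64.4840 pm
p' = h/λ' = 6.6261e-34/6.4484e-11 = 1.0276e-23 kg·m/s

Momentum is a vector; the scattered photon's direction makes angle θ = 28° with the incident direction. The magnitude of the vector change Δp⃗ = p⃗₀ − p⃗' is found from the law of cosines:
|Δp⃗|² = p₀² + p'² − 2p₀p'cos θ
|Δp⃗|² = (1.0321e-23)² + (1.0276e-23)² − 2·1.0321e-23·1.0276e-23·cos(28°)
|Δp⃗| = 4.9829e-24 kg·m/s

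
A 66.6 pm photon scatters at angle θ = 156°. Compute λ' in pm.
71.2429 pm

Using the Compton scattering formula:
λ' = λ + Δλ = λ + λ_C(1 - cos θ)

Given:
- Initial wavelength λ = 66.6 pm
- Scattering angle θ = 156°
- Compton wavelength λ_C ≈ 2.4263 pm

Calculate the shift:
Δλ = 2.4263 × (1 - cos(156°))
Δλ = 2.4263 × 1.9135
Δλ = 4.6429 pm

Final wavelength:
λ' = 66.6 + 4.6429 = 71.2429 pm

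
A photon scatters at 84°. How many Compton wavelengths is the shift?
0.8955 λ_C

The Compton shift formula is:
Δλ = λ_C(1 - cos θ)

Dividing both sides by λ_C:
Δλ/λ_C = 1 - cos θ

For θ = 84°:
Δλ/λ_C = 1 - cos(84°)
Δλ/λ_C = 1 - 0.1045
Δλ/λ_C = 0.8955

This means the shift is 0.8955 × λ_C = 2.1727 pm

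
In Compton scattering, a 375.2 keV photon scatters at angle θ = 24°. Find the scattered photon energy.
352.8043 keV

First convert energy to wavelength:
λ = hc/E, with hc ≈ 1239.842 keV·pm (i.e. 1239.842 eV·nm)

For E = 375.2 keV = 375200 eV:
λ = 1239.842 keV·pm / 375.2 keV
λ = 3.3045 pm

Calculate the Compton shift:
Δλ = λ_C(1 - cos(24°)) = 2.4263 × 0.0865
Δλ = 0.2098 pm

Final wavelength:
λ' = 3.3045 + 0.2098 = 3.5142 pm

Final energy:
E' = hc/λ' = 1239.842 / 3.5142 = 352.8043 keV

(Intermediate values are shown rounded; full precision is carried through to the final answer.)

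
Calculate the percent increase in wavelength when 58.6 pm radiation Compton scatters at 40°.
0.9687%

Calculate the Compton shift:
Δλ = λ_C(1 - cos(40°))
Δλ = 2.4263 × (1 - cos(40°))
Δλ = 2.4263 × 0.2340
Δλ = 0.5676 pm

Percentage change:
(Δλ/λ₀) × 100 = (0.5676/58.6) × 100
= 0.9687%

(Intermediate values are shown rounded; full precision is carried through to the final answer.)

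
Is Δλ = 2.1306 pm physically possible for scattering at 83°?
Yes, consistent

Calculate the expected shift for θ = 83°:

Δλ_expected = λ_C(1 - cos(83°))
Δλ_expected = 2.4263 × (1 - cos(83°))
Δλ_expected = 2.4263 × 0.8781
Δλ_expected = 2.1306 pm

Given shift: 2.1306 pm
Expected shift: 2.1306 pm
Difference: 0.0000 pm

The values match. This is consistent with Compton scattering at the stated angle.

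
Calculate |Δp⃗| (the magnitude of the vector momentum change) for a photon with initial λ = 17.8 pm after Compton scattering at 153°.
6.5000e-23 kg·m/s

Photon momentum magnitude is p = h/λ.

Initial momentum:
p₀ = h/λ = 6.6261e-34/1.7800e-11 = 3.7225e-23 kg·m/s

After scattering:
λ' = λ + Δλ = 17.8 + 4.5882 = 22.3882 pm
p' = h/λ' = 6.6261e-34/2.2388e-11 = 2.9596e-23 kg·m/s

Momentum is a vector; the scattered photon's direction makes angle θ = 153° with the incident direction. The magnitude of the vector change Δp⃗ = p⃗₀ − p⃗' is found from the law of cosines:
|Δp⃗|² = p₀² + p'² − 2p₀p'cos θ
|Δp⃗|² = (3.7225e-23)² + (2.9596e-23)² − 2·3.7225e-23·2.9596e-23·cos(153°)
|Δp⃗| = 6.5000e-23 kg·m/s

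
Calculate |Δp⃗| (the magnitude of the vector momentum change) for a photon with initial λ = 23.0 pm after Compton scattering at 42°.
2.0388e-23 kg·m/s

Photon momentum magnitude is p = h/λ.

Initial momentum:
p₀ = h/λ = 6.6261e-34/2.3000e-11 = 2.8809e-23 kg·m/s

After scattering:
λ' = λ + Δλ = 23.0 + 0.6232 = 23.6232 pm
p' = h/λ' = 6.6261e-34/2.3623e-11 = 2.8049e-23 kg·m/s

Momentum is a vector; the scattered photon's direction makes angle θ = 42° with the incident direction. The magnitude of the vector change Δp⃗ = p⃗₀ − p⃗' is found from the law of cosines:
|Δp⃗|² = p₀² + p'² − 2p₀p'cos θ
|Δp⃗|² = (2.8809e-23)² + (2.8049e-23)² − 2·2.8809e-23·2.8049e-23·cos(42°)
|Δp⃗| = 2.0388e-23 kg·m/s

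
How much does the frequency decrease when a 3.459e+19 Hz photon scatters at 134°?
1.113e+19 Hz (decrease)

Convert frequency to wavelength (c = 299792458 m/s):
λ₀ = c/f₀ = 299792458/3.459e+19 = 8.6670268e-12 m = 8.6670 pm

Calculate Compton shift:
Δλ = λ_C(1 - cos(134°)) = 4.1118 pm

Final wavelength:
λ' = λ₀ + Δλ = 8.6670 + 4.1118 = 12.7788 pm

Final frequency:
f' = c/λ' = 299792458/1.2778794e-11 = 2.3460153e+19 Hz

Frequency shift (decrease):
Δf = f₀ - f' = 3.459e+19 - 2.3460153e+19 = 1.113e+19 Hz

(Intermediate values are shown rounded; full precision is carried through to the final answer.)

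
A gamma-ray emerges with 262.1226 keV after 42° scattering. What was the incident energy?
301.8999 keV

Convert final energy to wavelength (hc ≈ 1239.842 keV·pm):
λ' = hc/E' = 1239.842 / 262.1226 = 4.7300 pm

Calculate the Compton shift:
Δλ = λ_C(1 - cos(42°))
Δλ = 2.4263 × (1 - cos(42°))
Δλ = 0.6232 pm

Initial wavelength:
λ = λ' - Δλ = 4.7300 - 0.6232 = 4.1068 pm

Initial energy:
E = hc/λ = 1239.842 / 4.1068 = 301.8999 keV

(Intermediate values are shown rounded; full precision is carried through to the final answer.)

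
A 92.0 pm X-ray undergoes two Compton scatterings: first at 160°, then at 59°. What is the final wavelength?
97.8830 pm

Apply Compton shift twice:

First scattering at θ₁ = 160°:
Δλ₁ = λ_C(1 - cos(160°))
Δλ₁ = 2.4263 × 1.9397
Δλ₁ = 4.7063 pm

After first scattering:
λ₁ = 92.0 + 4.7063 = 96.7063 pm

Second scattering at θ₂ = 59°:
Δλ₂ = λ_C(1 - cos(59°))
Δλ₂ = 2.4263 × 0.4850
Δλ₂ = 1.1767 pm

Final wavelength:
λ₂ = 96.7063 + 1.1767 = 97.8830 pm

Total shift: Δλ_total = 4.7063 + 1.1767 = 5.8830 pm

(Intermediate values are shown rounded; full precision is carried through to the final answer.)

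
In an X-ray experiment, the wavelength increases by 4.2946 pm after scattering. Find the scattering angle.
140.36°

From the Compton formula Δλ = λ_C(1 - cos θ), we can solve for θ:

cos θ = 1 - Δλ/λ_C

Given:
- Δλ = 4.2946 pm
- λ_C = h/(m_e·c) ≈ 2.42631024 pm

cos θ = 1 - 4.2946/2.42631024
cos θ = 1 - 1.770013
cos θ = -0.770013

θ = arccos(-0.770013)
θ = 140.36°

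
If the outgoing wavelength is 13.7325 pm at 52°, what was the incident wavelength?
12.8000 pm

From λ' = λ + Δλ, we have λ = λ' - Δλ

First calculate the Compton shift:
Δλ = λ_C(1 - cos θ)
Δλ = 2.4263 × (1 - cos(52°))
Δλ = 2.4263 × 0.3843
Δλ = 0.9325 pm

Initial wavelength:
λ = λ' - Δλ
λ = 13.7325 - 0.9325
λ = 12.8000 pm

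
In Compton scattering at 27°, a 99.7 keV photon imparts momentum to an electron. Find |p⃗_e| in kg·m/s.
2.4642e-23 kg·m/s

The electron is initially at rest, so by conservation of momentum:
p⃗_e = p⃗₀ − p⃗'  (incident photon momentum minus scattered photon momentum)

Photon momentum magnitudes (p = h/λ = E/c):
λ₀ = hc/E₀ = 12.4357 pm → p₀ = h/λ₀ = 5.3283e-23 kg·m/s
Δλ = λ_C(1 − cos 27°) = 0.2645 pm
λ' = 12.7002 pm → p' = h/λ' = 5.2173e-23 kg·m/s

The scattered photon makes angle θ = 27° with the incident direction, so by the law of cosines:
|p⃗_e|² = p₀² + p'² − 2p₀p'cos θ
|p⃗_e|² = (5.3283e-23)² + (5.2173e-23)² − 2·5.3283e-23·5.2173e-23·cos(27°)
|p⃗_e| = 2.4642e-23 kg·m/s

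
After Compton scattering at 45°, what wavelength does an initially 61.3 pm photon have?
62.0106 pm

Using the Compton formula: λ' = λ + λ_C(1 − cos θ)

For θ = 45°, cos θ = √2/2 (exact) ≈ 0.7071, so:
1 − cos 45° = 1 − (√2/2) ≈ 0.2929

Δλ = λ_C × 0.2929 = 2.4263 × 0.2929 = 0.7106 pm

λ' = 61.3 + 0.7106 = 62.0106 pm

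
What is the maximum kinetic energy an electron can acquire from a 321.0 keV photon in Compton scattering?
178.7356 keV

Maximum energy transfer occurs at θ = 180° (backscattering).

Initial photon: E₀ = 321.0 keV → λ₀ = 3.8624 pm

Maximum Compton shift (at 180°):
Δλ_max = 2λ_C = 2 × 2.4263 = 4.8526 pm

Final wavelength:
λ' = 3.8624 + 4.8526 = 8.7151 pm

Minimum photon energy (maximum energy to electron):
E'_min = hc/λ' = 142.2644 keV

Maximum electron kinetic energy:
K_max = E₀ - E'_min = 321.0000 - 142.2644 = 178.7356 keV

(Intermediate values are shown rounded; full precision is carried through to the final answer.)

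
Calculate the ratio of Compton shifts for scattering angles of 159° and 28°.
159° produces the larger shift by a factor of 16.519

Calculate both shifts using Δλ = λ_C(1 - cos θ):

For θ₁ = 28°:
Δλ₁ = 2.4263 × (1 - cos(28°))
Δλ₁ = 2.4263 × 0.1171
Δλ₁ = 0.2840 pm

For θ₂ = 159°:
Δλ₂ = 2.4263 × (1 - cos(159°))
Δλ₂ = 2.4263 × 1.9336
Δλ₂ = 4.6915 pm

The 159° angle produces the larger shift.
Ratio: 4.6915/0.2840 = 16.519

(Intermediate values are shown rounded; full precision is carried through to the final answer.)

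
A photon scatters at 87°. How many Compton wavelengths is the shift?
0.9477 λ_C

The Compton shift formula is:
Δλ = λ_C(1 - cos θ)

Dividing both sides by λ_C:
Δλ/λ_C = 1 - cos θ

For θ = 87°:
Δλ/λ_C = 1 - cos(87°)
Δλ/λ_C = 1 - 0.0523
Δλ/λ_C = 0.9477

This means the shift is 0.9477 × λ_C = 2.2993 pm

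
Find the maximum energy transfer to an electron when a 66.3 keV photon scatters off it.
13.6597 keV

Maximum energy transfer occurs at θ = 180° (backscattering).

Initial photon: E₀ = 66.3 keV → λ₀ = 18.7005 pm

Maximum Compton shift (at 180°):
Δλ_max = 2λ_C = 2 × 2.4263 = 4.8526 pm

Final wavelength:
λ' = 18.7005 + 4.8526 = 23.5531 pm

Minimum photon energy (maximum energy to electron):
E'_min = hc/λ' = 52.6403 keV

Maximum electron kinetic energy:
K_max = E₀ - E'_min = 66.3000 - 52.6403 = 13.6597 keV

(Intermediate values are shown rounded; full precision is carried through to the final answer.)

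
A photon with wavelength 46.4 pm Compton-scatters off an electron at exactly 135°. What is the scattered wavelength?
50.5420 pm

Using the Compton formula: λ' = λ + λ_C(1 − cos θ)

For θ = 135°, cos θ = -√2/2 (exact) ≈ -0.7071, so:
1 − cos 135° = 1 − (-√2/2) ≈ 1.7071

Δλ = λ_C × 1.7071 = 2.4263 × 1.7071 = 4.1420 pm

λ' = 46.4 + 4.1420 = 50.5420 pm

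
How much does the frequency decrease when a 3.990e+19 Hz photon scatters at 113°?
1.237e+19 Hz (decrease)

Convert frequency to wavelength (c = 299792458 m/s):
λ₀ = c/f₀ = 299792458/3.990e+19 = 7.5135954e-12 m = 7.5136 pm

Calculate Compton shift:
Δλ = λ_C(1 - cos(113°)) = 3.3743 pm

Final wavelength:
λ' = λ₀ + Δλ = 7.5136 + 3.3743 = 10.8879 pm

Final frequency:
f' = c/λ' = 299792458/1.0887941e-11 = 2.7534358e+19 Hz

Frequency shift (decrease):
Δf = f₀ - f' = 3.990e+19 - 2.7534358e+19 = 1.237e+19 Hz

(Intermediate values are shown rounded; full precision is carried through to the final answer.)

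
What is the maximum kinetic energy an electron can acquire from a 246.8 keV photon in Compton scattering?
121.2628 keV

Maximum energy transfer occurs at θ = 180° (backscattering).

Initial photon: E₀ = 246.8 keV → λ₀ = 5.0237 pm

Maximum Compton shift (at 180°):
Δλ_max = 2λ_C = 2 × 2.4263 = 4.8526 pm

Final wavelength:
λ' = 5.0237 + 4.8526 = 9.8763 pm

Minimum photon energy (maximum energy to electron):
E'_min = hc/λ' = 125.5372 keV

Maximum electron kinetic energy:
K_max = E₀ - E'_min = 246.8000 - 125.5372 = 121.2628 keV

(Intermediate values are shown rounded; full precision is carried through to the final answer.)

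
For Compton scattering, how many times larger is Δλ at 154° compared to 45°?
154° produces the larger shift by a factor of 6.483

Calculate both shifts using Δλ = λ_C(1 - cos θ):

For θ₁ = 45°:
Δλ₁ = 2.4263 × (1 - cos(45°))
Δλ₁ = 2.4263 × 0.2929
Δλ₁ = 0.7106 pm

For θ₂ = 154°:
Δλ₂ = 2.4263 × (1 - cos(154°))
Δλ₂ = 2.4263 × 1.8988
Δλ₂ = 4.6071 pm

The 154° angle produces the larger shift.
Ratio: 4.6071/0.7106 = 6.483

(Intermediate values are shown rounded; full precision is carried through to the final answer.)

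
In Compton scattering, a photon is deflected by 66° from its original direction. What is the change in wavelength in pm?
1.4394 pm

Using the Compton scattering formula:
Δλ = λ_C(1 - cos θ)

where λ_C = h/(m_e·c) ≈ 2.4263 pm is the Compton wavelength of an electron.

For θ = 66°:
cos(66°) = 0.4067
1 - cos(66°) = 0.5933

Δλ = 2.4263 × 0.5933
Δλ = 1.4394 pm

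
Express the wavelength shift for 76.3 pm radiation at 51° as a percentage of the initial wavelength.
1.1787%

Calculate the Compton shift:
Δλ = λ_C(1 - cos(51°))
Δλ = 2.4263 × (1 - cos(51°))
Δλ = 2.4263 × 0.3707
Δλ = 0.8994 pm

Percentage change:
(Δλ/λ₀) × 100 = (0.8994/76.3) × 100
= 1.1787%

(Intermediate values are shown rounded; full precision is carried through to the final answer.)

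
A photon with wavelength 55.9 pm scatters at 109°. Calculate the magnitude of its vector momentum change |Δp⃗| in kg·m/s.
1.8779e-23 kg·m/s

Photon momentum magnitude is p = h/λ.

Initial momentum:
p₀ = h/λ = 6.6261e-34/5.5900e-11 = 1.1853e-23 kg·m/s

After scattering:
λ' = λ + Δλ = 55.9 + 3.2162 = 59.1162 pm
p' = h/λ' = 6.6261e-34/5.9116e-11 = 1.1209e-23 kg·m/s

Momentum is a vector; the scattered photon's direction makes angle θ = 109° with the incident direction. The magnitude of the vector change Δp⃗ = p⃗₀ − p⃗' is found from the law of cosines:
|Δp⃗|² = p₀² + p'² − 2p₀p'cos θ
|Δp⃗|² = (1.1853e-23)² + (1.1209e-23)² − 2·1.1853e-23·1.1209e-23·cos(109°)
|Δp⃗| = 1.8779e-23 kg·m/s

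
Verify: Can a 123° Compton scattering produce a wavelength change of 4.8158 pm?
No, inconsistent

Calculate the expected shift for θ = 123°:

Δλ_expected = λ_C(1 - cos(123°))
Δλ_expected = 2.4263 × (1 - cos(123°))
Δλ_expected = 2.4263 × 1.5446
Δλ_expected = 3.7478 pm

Given shift: 4.8158 pm
Expected shift: 3.7478 pm
Difference: 1.0680 pm

The values do not match. The given shift corresponds to θ ≈ 170.0°, not 123°.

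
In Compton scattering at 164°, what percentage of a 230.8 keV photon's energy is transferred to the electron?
0.4697 (or 46.97%)

Calculate initial and final photon energies:

Initial: E₀ = 230.8 keV → λ₀ = 5.3719 pm
Compton shift: Δλ = 4.7586 pm
Final wavelength: λ' = 10.1306 pm
Final energy: E' = 122.3863 keV

Fractional energy loss:
(E₀ - E')/E₀ = (230.8000 - 122.3863)/230.8000
= 108.4137/230.8000
= 0.4697
= 46.97%

(Intermediate values are shown rounded; full precision is carried through to the final answer.)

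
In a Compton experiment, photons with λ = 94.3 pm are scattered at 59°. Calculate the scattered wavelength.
95.4767 pm

Using the Compton scattering formula:
λ' = λ + Δλ = λ + λ_C(1 - cos θ)

Given:
- Initial wavelength λ = 94.3 pm
- Scattering angle θ = 59°
- Compton wavelength λ_C ≈ 2.4263 pm

Calculate the shift:
Δλ = 2.4263 × (1 - cos(59°))
Δλ = 2.4263 × 0.4850
Δλ = 1.1767 pm

Final wavelength:
λ' = 94.3 + 1.1767 = 95.4767 pm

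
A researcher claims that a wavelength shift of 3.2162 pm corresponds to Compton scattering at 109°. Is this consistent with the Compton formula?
Yes, consistent

Calculate the expected shift for θ = 109°:

Δλ_expected = λ_C(1 - cos(109°))
Δλ_expected = 2.4263 × (1 - cos(109°))
Δλ_expected = 2.4263 × 1.3256
Δλ_expected = 3.2162 pm

Given shift: 3.2162 pm
Expected shift: 3.2162 pm
Difference: 0.0000 pm

The values match. This is consistent with Compton scattering at the stated angle.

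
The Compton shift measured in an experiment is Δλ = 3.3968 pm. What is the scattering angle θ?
113.58°

From the Compton formula Δλ = λ_C(1 - cos θ), we can solve for θ:

cos θ = 1 - Δλ/λ_C

Given:
- Δλ = 3.3968 pm
- λ_C = h/(m_e·c) ≈ 2.42631024 pm

cos θ = 1 - 3.3968/2.42631024
cos θ = 1 - 1.399986
cos θ = -0.399986

θ = arccos(-0.399986)
θ = 113.58°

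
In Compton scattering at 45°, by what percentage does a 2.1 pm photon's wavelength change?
33.8405%

Calculate the Compton shift:
Δλ = λ_C(1 - cos(45°))
Δλ = 2.4263 × (1 - cos(45°))
Δλ = 2.4263 × 0.2929
Δλ = 0.7106 pm

Percentage change:
(Δλ/λ₀) × 100 = (0.7106/2.1) × 100
= 33.8405%

(Intermediate values are shown rounded; full precision is carried through to the final answer.)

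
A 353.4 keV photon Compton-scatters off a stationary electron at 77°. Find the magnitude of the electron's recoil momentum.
2.0085e-22 kg·m/s

The electron is initially at rest, so by conservation of momentum:
p⃗_e = p⃗₀ − p⃗'  (incident photon momentum minus scattered photon momentum)

Photon momentum magnitudes (p = h/λ = E/c):
λ₀ = hc/E₀ = 3.5083 pm → p₀ = h/λ₀ = 1.8887e-22 kg·m/s
Δλ = λ_C(1 − cos 77°) = 1.8805 pm
λ' = 5.3888 pm → p' = h/λ' = 1.2296e-22 kg·m/s

The scattered photon makes angle θ = 77° with the incident direction, so by the law of cosines:
|p⃗_e|² = p₀² + p'² − 2p₀p'cos θ
|p⃗_e|² = (1.8887e-22)² + (1.2296e-22)² − 2·1.8887e-22·1.2296e-22·cos(77°)
|p⃗_e| = 2.0085e-22 kg·m/s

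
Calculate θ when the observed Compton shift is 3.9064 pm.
127.59°

From the Compton formula Δλ = λ_C(1 - cos θ), we can solve for θ:

cos θ = 1 - Δλ/λ_C

Given:
- Δλ = 3.9064 pm
- λ_C = h/(m_e·c) ≈ 2.42631024 pm

cos θ = 1 - 3.9064/2.42631024
cos θ = 1 - 1.610017
cos θ = -0.610017

θ = arccos(-0.610017)
θ = 127.59°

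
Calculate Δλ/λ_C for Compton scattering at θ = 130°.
1.6428 λ_C

The Compton shift formula is:
Δλ = λ_C(1 - cos θ)

Dividing both sides by λ_C:
Δλ/λ_C = 1 - cos θ

For θ = 130°:
Δλ/λ_C = 1 - cos(130°)
Δλ/λ_C = 1 - -0.6428
Δλ/λ_C = 1.6428

This means the shift is 1.6428 × λ_C = 3.9859 pm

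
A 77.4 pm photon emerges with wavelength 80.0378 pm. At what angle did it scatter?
95.00°

First find the wavelength shift:
Δλ = λ' - λ = 80.0378 - 77.4 = 2.6378 pm

Using Δλ = λ_C(1 - cos θ), with λ_C = h/(m_e·c) ≈ 2.42631024 pm:
cos θ = 1 - Δλ/λ_C
cos θ = 1 - 2.6378/2.42631024
cos θ = -0.087165

θ = arccos(-0.087165)
θ = 95.00°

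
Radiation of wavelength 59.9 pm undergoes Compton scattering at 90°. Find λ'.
62.3263 pm

Using the Compton formula: λ' = λ + λ_C(1 − cos θ)

For θ = 90°, cos θ = 0 (exact) = 0.0000, so:
1 − cos 90° = 1 − (0) = 1.0000

Δλ = λ_C × 1.0000 = 2.4263 × 1.0000 = 2.4263 pm

λ' = 59.9 + 2.4263 = 62.3263 pm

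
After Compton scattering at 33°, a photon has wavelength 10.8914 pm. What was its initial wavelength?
10.5000 pm

From λ' = λ + Δλ, we have λ = λ' - Δλ

First calculate the Compton shift:
Δλ = λ_C(1 - cos θ)
Δλ = 2.4263 × (1 - cos(33°))
Δλ = 2.4263 × 0.1613
Δλ = 0.3914 pm

Initial wavelength:
λ = λ' - Δλ
λ = 10.8914 - 0.3914
λ = 10.5000 pm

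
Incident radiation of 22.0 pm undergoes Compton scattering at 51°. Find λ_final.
22.8994 pm

Using the Compton scattering formula:
λ' = λ + Δλ = λ + λ_C(1 - cos θ)

Given:
- Initial wavelength λ = 22.0 pm
- Scattering angle θ = 51°
- Compton wavelength λ_C ≈ 2.4263 pm

Calculate the shift:
Δλ = 2.4263 × (1 - cos(51°))
Δλ = 2.4263 × 0.3707
Δλ = 0.8994 pm

Final wavelength:
λ' = 22.0 + 0.8994 = 22.8994 pm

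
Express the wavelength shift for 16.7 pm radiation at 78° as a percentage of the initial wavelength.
11.5081%

Calculate the Compton shift:
Δλ = λ_C(1 - cos(78°))
Δλ = 2.4263 × (1 - cos(78°))
Δλ = 2.4263 × 0.7921
Δλ = 1.9219 pm

Percentage change:
(Δλ/λ₀) × 100 = (1.9219/16.7) × 100
= 11.5081%

(Intermediate values are shown rounded; full precision is carried through to the final answer.)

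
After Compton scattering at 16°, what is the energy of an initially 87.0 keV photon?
86.4300 keV

First convert energy to wavelength:
λ = hc/E, with hc ≈ 1239.842 keV·pm (i.e. 1239.842 eV·nm)

For E = 87.0 keV = 87000 eV:
λ = 1239.842 keV·pm / 87.0 keV
λ = 14.2511 pm

Calculate the Compton shift:
Δλ = λ_C(1 - cos(16°)) = 2.4263 × 0.0387
Δλ = 0.0940 pm

Final wavelength:
λ' = 14.2511 + 0.0940 = 14.3450 pm

Final energy:
E' = hc/λ' = 1239.842 / 14.3450 = 86.4300 keV

(Intermediate values are shown rounded; full precision is carried through to the final answer.)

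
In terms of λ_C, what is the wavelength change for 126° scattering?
1.5878 λ_C

The Compton shift formula is:
Δλ = λ_C(1 - cos θ)

Dividing both sides by λ_C:
Δλ/λ_C = 1 - cos θ

For θ = 126°:
Δλ/λ_C = 1 - cos(126°)
Δλ/λ_C = 1 - -0.5878
Δλ/λ_C = 1.5878

This means the shift is 1.5878 × λ_C = 3.8525 pm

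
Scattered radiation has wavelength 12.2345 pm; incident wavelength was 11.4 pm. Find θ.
49.00°

First find the wavelength shift:
Δλ = λ' - λ = 12.2345 - 11.4 = 0.8345 pm

Using Δλ = λ_C(1 - cos θ), with λ_C = h/(m_e·c) ≈ 2.42631024 pm:
cos θ = 1 - Δλ/λ_C
cos θ = 1 - 0.8345/2.42631024
cos θ = 0.656062

θ = arccos(0.656062)
θ = 49.00°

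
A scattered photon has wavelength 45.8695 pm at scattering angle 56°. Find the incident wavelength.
44.8000 pm

From λ' = λ + Δλ, we have λ = λ' - Δλ

First calculate the Compton shift:
Δλ = λ_C(1 - cos θ)
Δλ = 2.4263 × (1 - cos(56°))
Δλ = 2.4263 × 0.4408
Δλ = 1.0695 pm

Initial wavelength:
λ = λ' - Δλ
λ = 45.8695 - 1.0695
λ = 44.8000 pm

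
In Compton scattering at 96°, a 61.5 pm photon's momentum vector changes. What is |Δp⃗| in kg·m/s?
1.5682e-23 kg·m/s

Photon momentum magnitude is p = h/λ.

Initial momentum:
p₀ = h/λ = 6.6261e-34/6.1500e-11 = 1.0774e-23 kg·m/s

After scattering:
λ' = λ + Δλ = 61.5 + 2.6799 = 64.1799 pm
p' = h/λ' = 6.6261e-34/6.4180e-11 = 1.0324e-23 kg·m/s

Momentum is a vector; the scattered photon's direction makes angle θ = 96° with the incident direction. The magnitude of the vector change Δp⃗ = p⃗₀ − p⃗' is found from the law of cosines:
|Δp⃗|² = p₀² + p'² − 2p₀p'cos θ
|Δp⃗|² = (1.0774e-23)² + (1.0324e-23)² − 2·1.0774e-23·1.0324e-23·cos(96°)
|Δp⃗| = 1.5682e-23 kg·m/s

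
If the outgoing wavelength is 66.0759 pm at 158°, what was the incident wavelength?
61.4000 pm

From λ' = λ + Δλ, we have λ = λ' - Δλ

First calculate the Compton shift:
Δλ = λ_C(1 - cos θ)
Δλ = 2.4263 × (1 - cos(158°))
Δλ = 2.4263 × 1.9272
Δλ = 4.6759 pm

Initial wavelength:
λ = λ' - Δλ
λ = 66.0759 - 4.6759
λ = 61.4000 pm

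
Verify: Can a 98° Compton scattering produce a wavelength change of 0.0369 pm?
No, inconsistent

Calculate the expected shift for θ = 98°:

Δλ_expected = λ_C(1 - cos(98°))
Δλ_expected = 2.4263 × (1 - cos(98°))
Δλ_expected = 2.4263 × 1.1392
Δλ_expected = 2.7640 pm

Given shift: 0.0369 pm
Expected shift: 2.7640 pm
Difference: 2.7271 pm

The values do not match. The given shift corresponds to θ ≈ 10.0°, not 98°.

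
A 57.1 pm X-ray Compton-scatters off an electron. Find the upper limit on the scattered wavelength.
61.9526 pm (at θ = 180°)

The Compton shift is Δλ = λ_C(1 − cos θ).

Since cos θ ranges from −1 to 1, the factor (1 − cos θ) ranges from 0 to 2; the maximum shift occurs at θ = 180° (backscattering):
Δλ_max = 2λ_C = 2 × 2.4263 pm = 4.8526 pm

Maximum scattered wavelength:
λ'_max = λ₀ + Δλ_max = 57.1 + 4.8526 = 61.9526 pm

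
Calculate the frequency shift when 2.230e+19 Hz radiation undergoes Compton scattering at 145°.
5.512e+18 Hz (decrease)

Convert frequency to wavelength (c = 299792458 m/s):
λ₀ = c/f₀ = 299792458/2.230e+19 = 1.3443608e-11 m = 13.4436 pm

Calculate Compton shift:
Δλ = λ_C(1 - cos(145°)) = 4.4138 pm

Final wavelength:
λ' = λ₀ + Δλ = 13.4436 + 4.4138 = 17.8574 pm

Final frequency:
f' = c/λ' = 299792458/1.7857435e-11 = 1.6788103e+19 Hz

Frequency shift (decrease):
Δf = f₀ - f' = 2.230e+19 - 1.6788103e+19 = 5.512e+18 Hz

(Intermediate values are shown rounded; full precision is carried through to the final answer.)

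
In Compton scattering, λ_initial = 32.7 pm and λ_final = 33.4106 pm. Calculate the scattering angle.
45.00°

First find the wavelength shift:
Δλ = λ' - λ = 33.4106 - 32.7 = 0.7106 pm

Using Δλ = λ_C(1 - cos θ), with λ_C = h/(m_e·c) ≈ 2.42631024 pm:
cos θ = 1 - Δλ/λ_C
cos θ = 1 - 0.7106/2.42631024
cos θ = 0.707127

θ = arccos(0.707127)
θ = 45.00°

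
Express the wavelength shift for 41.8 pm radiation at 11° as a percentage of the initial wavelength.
0.1066%

Calculate the Compton shift:
Δλ = λ_C(1 - cos(11°))
Δλ = 2.4263 × (1 - cos(11°))
Δλ = 2.4263 × 0.0184
Δλ = 0.0446 pm

Percentage change:
(Δλ/λ₀) × 100 = (0.0446/41.8) × 100
= 0.1066%

(Intermediate values are shown rounded; full precision is carried through to the final answer.)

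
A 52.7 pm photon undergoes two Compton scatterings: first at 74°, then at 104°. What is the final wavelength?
57.4708 pm

Apply Compton shift twice:

First scattering at θ₁ = 74°:
Δλ₁ = λ_C(1 - cos(74°))
Δλ₁ = 2.4263 × 0.7244
Δλ₁ = 1.7575 pm

After first scattering:
λ₁ = 52.7 + 1.7575 = 54.4575 pm

Second scattering at θ₂ = 104°:
Δλ₂ = λ_C(1 - cos(104°))
Δλ₂ = 2.4263 × 1.2419
Δλ₂ = 3.0133 pm

Final wavelength:
λ₂ = 54.4575 + 3.0133 = 57.4708 pm

Total shift: Δλ_total = 1.7575 + 3.0133 = 4.7708 pm

(Intermediate values are shown rounded; full precision is carried through to the final answer.)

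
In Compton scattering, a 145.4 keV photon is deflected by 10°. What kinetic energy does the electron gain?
0.6258 keV

By energy conservation: K_e = E_initial - E_final

First find the scattered photon energy:
Initial wavelength: λ = hc/E = 8.5271 pm
Compton shift: Δλ = λ_C(1 - cos(10°)) = 0.0369 pm
Final wavelength: λ' = 8.5271 + 0.0369 = 8.5640 pm
Final photon energy: E' = hc/λ' = 144.7742 keV

Electron kinetic energy:
K_e = E - E' = 145.4000 - 144.7742 = 0.6258 keV

(Intermediate values are shown rounded; full precision is carried through to the final answer.)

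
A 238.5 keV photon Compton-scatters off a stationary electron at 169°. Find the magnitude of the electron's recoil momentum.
1.9288e-22 kg·m/s

The electron is initially at rest, so by conservation of momentum:
p⃗_e = p⃗₀ − p⃗'  (incident photon momentum minus scattered photon momentum)

Photon momentum magnitudes (p = h/λ = E/c):
λ₀ = hc/E₀ = 5.1985 pm → p₀ = h/λ₀ = 1.2746e-22 kg·m/s
Δλ = λ_C(1 − cos 169°) = 4.8080 pm
λ' = 10.0065 pm → p' = h/λ' = 6.6217e-23 kg·m/s

The scattered photon makes angle θ = 169° with the incident direction, so by the law of cosines:
|p⃗_e|² = p₀² + p'² − 2p₀p'cos θ
|p⃗_e|² = (1.2746e-22)² + (6.6217e-23)² − 2·1.2746e-22·6.6217e-23·cos(169°)
|p⃗_e| = 1.9288e-22 kg·m/s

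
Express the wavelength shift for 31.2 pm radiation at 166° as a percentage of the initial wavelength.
15.3223%

Calculate the Compton shift:
Δλ = λ_C(1 - cos(166°))
Δλ = 2.4263 × (1 - cos(166°))
Δλ = 2.4263 × 1.9703
Δλ = 4.7805 pm

Percentage change:
(Δλ/λ₀) × 100 = (4.7805/31.2) × 100
= 15.3223%

(Intermediate values are shown rounded; full precision is carried through to the final answer.)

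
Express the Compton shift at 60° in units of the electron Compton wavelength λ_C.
0.5000 λ_C

The Compton shift formula is:
Δλ = λ_C(1 - cos θ)

Dividing both sides by λ_C:
Δλ/λ_C = 1 - cos θ

For θ = 60°:
Δλ/λ_C = 1 - cos(60°)
Δλ/λ_C = 1 - 0.5000
Δλ/λ_C = 0.5000

This means the shift is 0.5000 × λ_C = 1.2132 pm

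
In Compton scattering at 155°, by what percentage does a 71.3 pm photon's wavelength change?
6.4871%

Calculate the Compton shift:
Δλ = λ_C(1 - cos(155°))
Δλ = 2.4263 × (1 - cos(155°))
Δλ = 2.4263 × 1.9063
Δλ = 4.6253 pm

Percentage change:
(Δλ/λ₀) × 100 = (4.6253/71.3) × 100
= 6.4871%

(Intermediate values are shown rounded; full precision is carried through to the final answer.)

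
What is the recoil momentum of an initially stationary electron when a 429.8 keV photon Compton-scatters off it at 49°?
1.7552e-22 kg·m/s

The electron is initially at rest, so by conservation of momentum:
p⃗_e = p⃗₀ − p⃗'  (incident photon momentum minus scattered photon momentum)

Photon momentum magnitudes (p = h/λ = E/c):
λ₀ = hc/E₀ = 2.8847 pm → p₀ = h/λ₀ = 2.2970e-22 kg·m/s
Δλ = λ_C(1 − cos 49°) = 0.8345 pm
λ' = 3.7192 pm → p' = h/λ' = 1.7816e-22 kg·m/s

The scattered photon makes angle θ = 49° with the incident direction, so by the law of cosines:
|p⃗_e|² = p₀² + p'² − 2p₀p'cos θ
|p⃗_e|² = (2.2970e-22)² + (1.7816e-22)² − 2·2.2970e-22·1.7816e-22·cos(49°)
|p⃗_e| = 1.7552e-22 kg·m/s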